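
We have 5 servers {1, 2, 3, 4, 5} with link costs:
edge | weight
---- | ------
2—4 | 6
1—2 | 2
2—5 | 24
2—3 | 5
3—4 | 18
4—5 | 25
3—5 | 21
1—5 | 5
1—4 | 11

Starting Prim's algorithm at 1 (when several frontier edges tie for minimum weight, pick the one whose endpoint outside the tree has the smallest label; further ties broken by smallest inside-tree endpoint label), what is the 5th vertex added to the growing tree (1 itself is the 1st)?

Grow the tree from 1 using Prim:
Step 1: frontier [1—2 2, 1—5 5, 1—4 11] → take 1—2 (2); add 2.
Step 2: frontier [1—5 5, 1—4 11, 2—3 5, 2—4 6, 2—5 24] → take 2—3 (5); add 3.
Step 3: frontier [1—5 5, 1—4 11, 2—4 6, 2—5 24, 3—4 18, 3—5 21] → take 1—5 (5); add 5.
Step 4: frontier [1—4 11, 2—4 6, 3—4 18, 4—5 25] → take 2—4 (6); add 4.
Vertex order: 1, 2, 3, 5, 4. The 5th vertex is 4.

4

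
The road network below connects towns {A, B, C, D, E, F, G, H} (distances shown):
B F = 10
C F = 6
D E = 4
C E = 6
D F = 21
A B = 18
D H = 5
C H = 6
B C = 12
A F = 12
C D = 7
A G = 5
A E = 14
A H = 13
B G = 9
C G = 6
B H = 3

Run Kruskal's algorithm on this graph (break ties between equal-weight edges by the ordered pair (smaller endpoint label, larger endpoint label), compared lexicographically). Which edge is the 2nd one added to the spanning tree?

D-E

Kruskal's algorithm — process edges by increasing weight (ties by edge label):
B H (3): add — endpoints in different components.
D E (4): add — endpoints in different components.
A G (5): add — endpoints in different components.
D H (5): add — endpoints in different components.
C E (6): add — endpoints in different components.
C F (6): add — endpoints in different components.
C G (6): add — endpoints in different components.
The 2nd edge added is D E.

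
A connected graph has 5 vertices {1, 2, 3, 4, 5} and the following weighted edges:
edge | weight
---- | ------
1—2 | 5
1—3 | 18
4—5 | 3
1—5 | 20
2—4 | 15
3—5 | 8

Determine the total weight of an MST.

31

Kruskal's algorithm — process edges by increasing weight (ties by edge label):
4—5 (3): add — endpoints in different components.
1—2 (5): add — endpoints in different components.
3—5 (8): add — endpoints in different components.
2—4 (15): add — endpoints in different components.
MST edges: 4—5, 1—2, 3—5, 2—4; total weight 3+5+8+15 = 31.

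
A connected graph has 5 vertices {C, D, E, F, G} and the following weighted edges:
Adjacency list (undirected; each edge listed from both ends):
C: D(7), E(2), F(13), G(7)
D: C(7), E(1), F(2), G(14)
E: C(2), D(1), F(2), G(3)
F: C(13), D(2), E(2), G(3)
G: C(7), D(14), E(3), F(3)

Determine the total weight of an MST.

Kruskal's algorithm — process edges by increasing weight (ties by edge label):
D—E (1): add — endpoints in different components.
C—E (2): add — endpoints in different components.
D—F (2): add — endpoints in different components.
E—F (2): skip — E and F already connected.
E—G (3): add — endpoints in different components.
MST edges: D—E, C—E, D—F, E—G; total weight 1+2+2+3 = 8.

8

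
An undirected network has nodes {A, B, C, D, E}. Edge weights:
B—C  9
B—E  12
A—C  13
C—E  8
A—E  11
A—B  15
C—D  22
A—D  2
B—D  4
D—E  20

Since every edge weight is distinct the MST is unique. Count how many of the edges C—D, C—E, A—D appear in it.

Kruskal's algorithm — process edges by increasing weight (ties by edge label):
A—D (2): add. Components now {A,D} {B} {C} {E}
B—D (4): add. Components now {A,B,D} {C} {E}
C—E (8): add. Components now {A,B,D} {C,E}
B—C (9): add. Components now {A,B,C,D,E}
MST edge set: {A—D, B—D, C—E, B—C}.
Of the listed edges, {C—E, A—D} are in the MST → 2.

2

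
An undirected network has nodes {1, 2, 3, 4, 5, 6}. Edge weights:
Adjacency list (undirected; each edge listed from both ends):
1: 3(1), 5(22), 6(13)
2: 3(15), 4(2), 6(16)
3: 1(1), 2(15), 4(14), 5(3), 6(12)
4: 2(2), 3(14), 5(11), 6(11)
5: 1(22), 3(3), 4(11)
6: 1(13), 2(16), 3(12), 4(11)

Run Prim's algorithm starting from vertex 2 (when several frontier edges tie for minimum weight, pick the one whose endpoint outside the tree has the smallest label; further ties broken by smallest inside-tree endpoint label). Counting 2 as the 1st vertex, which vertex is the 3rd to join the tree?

5

Prim, starting at 2.
Step 1: cheapest edge leaving the tree is 2-4 (2); add 4.
Step 2: cheapest edge leaving the tree is 4-5 (11); add 5.
Step 3: cheapest edge leaving the tree is 3-5 (3); add 3.
Step 4: cheapest edge leaving the tree is 1-3 (1); add 1.
Step 5: cheapest edge leaving the tree is 4-6 (11); add 6.
Vertex order: 2, 4, 5, 3, 1, 6. The 3rd vertex is 5.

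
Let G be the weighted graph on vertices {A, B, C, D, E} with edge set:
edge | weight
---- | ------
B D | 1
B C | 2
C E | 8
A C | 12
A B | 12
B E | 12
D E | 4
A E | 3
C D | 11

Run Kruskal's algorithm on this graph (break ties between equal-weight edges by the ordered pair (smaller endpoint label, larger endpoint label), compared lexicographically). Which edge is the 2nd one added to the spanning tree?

Sort edges by weight, then run Kruskal:
B D (1): add — endpoints in different components.
B C (2): add — endpoints in different components.
A E (3): add — endpoints in different components.
D E (4): add — endpoints in different components.
The 2nd edge added is B C.

B-C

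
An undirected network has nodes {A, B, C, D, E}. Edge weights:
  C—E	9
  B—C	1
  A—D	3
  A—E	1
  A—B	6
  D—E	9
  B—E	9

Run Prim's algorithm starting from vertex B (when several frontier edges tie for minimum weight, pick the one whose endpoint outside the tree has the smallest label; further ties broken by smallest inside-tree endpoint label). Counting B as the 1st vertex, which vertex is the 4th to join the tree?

E

Prim, starting at B.
Step 1: cheapest edge leaving the tree is B—C (1); add C.
Step 2: cheapest edge leaving the tree is A—B (6); add A.
Step 3: cheapest edge leaving the tree is A—E (1); add E.
Step 4: cheapest edge leaving the tree is A—D (3); add D.
Vertex order: B, C, A, E, D. The 4th vertex is E.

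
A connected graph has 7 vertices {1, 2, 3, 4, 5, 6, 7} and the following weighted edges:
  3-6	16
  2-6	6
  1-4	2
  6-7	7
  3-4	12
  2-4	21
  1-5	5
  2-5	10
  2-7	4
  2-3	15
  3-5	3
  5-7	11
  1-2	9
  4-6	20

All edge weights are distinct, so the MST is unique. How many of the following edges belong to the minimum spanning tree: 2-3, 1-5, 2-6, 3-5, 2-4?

Kruskal: consider edges lightest-first.
1-4 (2): add — endpoints in different components.
3-5 (3): add — endpoints in different components.
2-7 (4): add — endpoints in different components.
1-5 (5): add — endpoints in different components.
2-6 (6): add — endpoints in different components.
6-7 (7): skip — 6 and 7 already connected.
1-2 (9): add — endpoints in different components.
MST edge set: {1-4, 3-5, 2-7, 1-5, 2-6, 1-2}.
Of the listed edges, {1-5, 2-6, 3-5} are in the MST → 3.

3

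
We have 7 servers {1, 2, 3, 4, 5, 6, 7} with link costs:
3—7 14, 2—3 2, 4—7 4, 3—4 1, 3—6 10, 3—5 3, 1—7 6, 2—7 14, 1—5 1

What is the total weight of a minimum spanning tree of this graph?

21

Grow the tree from 2 using Prim:
Step 1: cheapest edge leaving the tree is 2—3 (2); add 3.
Step 2: cheapest edge leaving the tree is 3—4 (1); add 4.
Step 3: cheapest edge leaving the tree is 3—5 (3); add 5.
Step 4: cheapest edge leaving the tree is 1—5 (1); add 1.
Step 5: cheapest edge leaving the tree is 4—7 (4); add 7.
Step 6: cheapest edge leaving the tree is 3—6 (10); add 6.
MST edges: 2—3, 3—4, 3—5, 1—5, 4—7, 3—6; total weight 2+1+3+1+4+10 = 21.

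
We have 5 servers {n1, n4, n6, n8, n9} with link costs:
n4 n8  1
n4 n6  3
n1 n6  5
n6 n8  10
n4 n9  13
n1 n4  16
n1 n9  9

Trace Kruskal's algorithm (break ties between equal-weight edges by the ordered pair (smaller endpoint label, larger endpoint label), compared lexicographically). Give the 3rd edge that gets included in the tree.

n1-n6

Sort edges by weight, then run Kruskal:
n4 n8 (1): add. Components now {n9} {n4,n8} {n6} {n1}
n4 n6 (3): add. Components now {n9} {n4,n6,n8} {n1}
n1 n6 (5): add. Components now {n9} {n1,n4,n6,n8}
n1 n9 (9): add. Components now {n1,n4,n6,n8,n9}
The 3rd edge added is n1 n6.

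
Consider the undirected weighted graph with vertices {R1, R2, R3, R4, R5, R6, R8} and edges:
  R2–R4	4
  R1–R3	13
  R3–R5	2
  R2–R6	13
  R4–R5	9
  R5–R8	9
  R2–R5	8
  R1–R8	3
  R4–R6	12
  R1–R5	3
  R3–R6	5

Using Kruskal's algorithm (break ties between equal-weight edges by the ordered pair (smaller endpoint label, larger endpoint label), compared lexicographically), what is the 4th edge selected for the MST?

R2-R4

Sort edges by weight, then run Kruskal:
R3–R5 (2): add — endpoints in different components.
R1–R5 (3): add — endpoints in different components.
R1–R8 (3): add — endpoints in different components.
R2–R4 (4): add — endpoints in different components.
R3–R6 (5): add — endpoints in different components.
R2–R5 (8): add — endpoints in different components.
The 4th edge added is R2–R4.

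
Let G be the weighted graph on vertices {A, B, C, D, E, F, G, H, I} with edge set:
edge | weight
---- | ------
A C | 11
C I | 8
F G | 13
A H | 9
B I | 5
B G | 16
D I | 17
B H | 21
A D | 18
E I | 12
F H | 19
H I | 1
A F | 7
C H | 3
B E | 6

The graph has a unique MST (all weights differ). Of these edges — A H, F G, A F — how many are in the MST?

3

Kruskal's algorithm — process edges by increasing weight (ties by edge label):
H I (1): add — endpoints in different components.
C H (3): add — endpoints in different components.
B I (5): add — endpoints in different components.
B E (6): add — endpoints in different components.
A F (7): add — endpoints in different components.
C I (8): skip — C and I already connected.
A H (9): add — endpoints in different components.
A C (11): skip — A and C already connected.
E I (12): skip — E and I already connected.
F G (13): add — endpoints in different components.
B G (16): skip — B and G already connected.
D I (17): add — endpoints in different components.
MST edge set: {H I, C H, B I, B E, A F, A H, F G, D I}.
Of the listed edges, {A H, F G, A F} are in the MST → 3.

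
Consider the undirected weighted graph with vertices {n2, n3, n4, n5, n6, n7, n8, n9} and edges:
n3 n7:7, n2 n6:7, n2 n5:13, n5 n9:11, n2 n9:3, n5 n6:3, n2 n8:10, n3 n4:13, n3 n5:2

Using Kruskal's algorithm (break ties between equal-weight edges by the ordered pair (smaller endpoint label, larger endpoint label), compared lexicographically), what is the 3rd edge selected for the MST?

n5-n6

Kruskal's algorithm — process edges by increasing weight (ties by edge label):
n3 n5 (2): add — endpoints in different components.
n2 n9 (3): add — endpoints in different components.
n5 n6 (3): add — endpoints in different components.
n2 n6 (7): add — endpoints in different components.
n3 n7 (7): add — endpoints in different components.
n2 n8 (10): add — endpoints in different components.
n5 n9 (11): skip — n9 and n5 already connected.
n2 n5 (13): skip — n2 and n5 already connected.
n3 n4 (13): add — endpoints in different components.
The 3rd edge added is n5 n6.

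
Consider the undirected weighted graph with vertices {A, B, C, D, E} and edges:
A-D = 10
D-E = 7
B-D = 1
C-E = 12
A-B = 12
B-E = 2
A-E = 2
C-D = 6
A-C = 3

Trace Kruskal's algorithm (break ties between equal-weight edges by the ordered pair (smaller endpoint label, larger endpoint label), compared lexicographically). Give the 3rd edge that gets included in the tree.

Sort edges by weight, then run Kruskal:
B-D (1): add — endpoints in different components.
A-E (2): add — endpoints in different components.
B-E (2): add — endpoints in different components.
A-C (3): add — endpoints in different components.
The 3rd edge added is B-E.

B-E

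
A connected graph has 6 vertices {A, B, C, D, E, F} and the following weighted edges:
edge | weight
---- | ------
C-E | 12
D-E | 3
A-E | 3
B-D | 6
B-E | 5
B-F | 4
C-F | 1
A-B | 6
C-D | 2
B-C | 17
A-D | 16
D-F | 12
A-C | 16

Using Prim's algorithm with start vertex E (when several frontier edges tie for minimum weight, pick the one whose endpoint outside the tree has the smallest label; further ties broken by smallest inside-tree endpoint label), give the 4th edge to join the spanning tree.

Prim's algorithm from E:
Step 1: frontier [A-E 3, D-E 3, B-E 5, C-E 12] → take A-E (3); add A.
Step 2: frontier [A-B 6, A-C 16, A-D 16, D-E 3, B-E 5, C-E 12] → take D-E (3); add D.
Step 3: frontier [A-B 6, A-C 16, C-D 2, B-D 6, D-F 12, B-E 5, C-E 12] → take C-D (2); add C.
Step 4: frontier [A-B 6, C-F 1, B-C 17, B-D 6, D-F 12, B-E 5] → take C-F (1); add F.
Step 5: frontier [A-B 6, B-C 17, B-D 6, B-E 5, B-F 4] → take B-F (4); add B.
The 4th edge added is C-F.

C-F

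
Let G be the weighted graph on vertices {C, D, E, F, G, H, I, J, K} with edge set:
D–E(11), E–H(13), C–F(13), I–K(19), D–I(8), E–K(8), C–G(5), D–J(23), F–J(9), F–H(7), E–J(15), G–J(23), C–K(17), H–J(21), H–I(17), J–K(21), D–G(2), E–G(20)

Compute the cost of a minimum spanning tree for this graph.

63

Prim's algorithm from I:
Step 1: cheapest edge leaving the tree is D–I (8); add D.
Step 2: cheapest edge leaving the tree is D–G (2); add G.
Step 3: cheapest edge leaving the tree is C–G (5); add C.
Step 4: cheapest edge leaving the tree is D–E (11); add E.
Step 5: cheapest edge leaving the tree is E–K (8); add K.
Step 6: cheapest edge leaving the tree is C–F (13); add F.
Step 7: cheapest edge leaving the tree is F–H (7); add H.
Step 8: cheapest edge leaving the tree is F–J (9); add J.
MST edges: D–I, D–G, C–G, D–E, E–K, C–F, F–H, F–J; total weight 8+2+5+11+8+13+7+9 = 63.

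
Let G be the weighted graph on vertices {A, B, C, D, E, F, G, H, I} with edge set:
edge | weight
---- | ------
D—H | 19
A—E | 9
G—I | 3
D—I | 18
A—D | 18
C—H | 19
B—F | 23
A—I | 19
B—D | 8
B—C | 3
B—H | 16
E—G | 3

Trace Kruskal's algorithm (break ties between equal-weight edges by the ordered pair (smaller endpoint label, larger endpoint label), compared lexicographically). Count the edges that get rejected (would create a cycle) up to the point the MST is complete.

4

Kruskal's algorithm — process edges by increasing weight (ties by edge label):
B—C (3): add — endpoints in different components.
E—G (3): add — endpoints in different components.
G—I (3): add — endpoints in different components.
B—D (8): add — endpoints in different components.
A—E (9): add — endpoints in different components.
B—H (16): add — endpoints in different components.
A—D (18): add — endpoints in different components.
D—I (18): skip — D and I already connected.
A—I (19): skip — A and I already connected.
C—H (19): skip — C and H already connected.
D—H (19): skip — D and H already connected.
B—F (23): add — endpoints in different components.
Edges rejected before the tree was complete: 4.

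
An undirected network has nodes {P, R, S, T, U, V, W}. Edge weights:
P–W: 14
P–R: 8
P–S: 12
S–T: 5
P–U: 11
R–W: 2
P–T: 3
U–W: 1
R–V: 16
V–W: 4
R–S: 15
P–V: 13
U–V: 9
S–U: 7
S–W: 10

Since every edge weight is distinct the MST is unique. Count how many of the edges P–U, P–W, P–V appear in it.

Kruskal: consider edges lightest-first.
U–W (1): add — endpoints in different components.
R–W (2): add — endpoints in different components.
P–T (3): add — endpoints in different components.
V–W (4): add — endpoints in different components.
S–T (5): add — endpoints in different components.
S–U (7): add — endpoints in different components.
MST edge set: {U–W, R–W, P–T, V–W, S–T, S–U}.
Of the listed edges, {} are in the MST → 0.

0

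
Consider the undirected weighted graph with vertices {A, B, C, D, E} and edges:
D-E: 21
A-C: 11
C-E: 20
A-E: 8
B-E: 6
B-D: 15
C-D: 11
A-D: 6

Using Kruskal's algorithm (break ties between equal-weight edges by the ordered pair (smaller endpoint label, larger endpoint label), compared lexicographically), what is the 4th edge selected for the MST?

Kruskal's algorithm — process edges by increasing weight (ties by edge label):
A-D (6): add. Components now {A,D} {B} {C} {E}
B-E (6): add. Components now {A,D} {B,E} {C}
A-E (8): add. Components now {A,B,D,E} {C}
A-C (11): add. Components now {A,B,C,D,E}
The 4th edge added is A-C.

A-C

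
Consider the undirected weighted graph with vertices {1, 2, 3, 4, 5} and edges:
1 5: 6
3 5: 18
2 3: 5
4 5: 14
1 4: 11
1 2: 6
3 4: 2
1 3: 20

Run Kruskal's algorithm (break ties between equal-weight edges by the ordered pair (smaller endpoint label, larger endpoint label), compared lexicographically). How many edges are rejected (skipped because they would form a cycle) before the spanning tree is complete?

0

Kruskal's algorithm — process edges by increasing weight (ties by edge label):
3 4 (2): add. Components now {1} {2} {3,4} {5}
2 3 (5): add. Components now {1} {2,3,4} {5}
1 2 (6): add. Components now {1,2,3,4} {5}
1 5 (6): add. Components now {1,2,3,4,5}
Edges rejected before the tree was complete: 0.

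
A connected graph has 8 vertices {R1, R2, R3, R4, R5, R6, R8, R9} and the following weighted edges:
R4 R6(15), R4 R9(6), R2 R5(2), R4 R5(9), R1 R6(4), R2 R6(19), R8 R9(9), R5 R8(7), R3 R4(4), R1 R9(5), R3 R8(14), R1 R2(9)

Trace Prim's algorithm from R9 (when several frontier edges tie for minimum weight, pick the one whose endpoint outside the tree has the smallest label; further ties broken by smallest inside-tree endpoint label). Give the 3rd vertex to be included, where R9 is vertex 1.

Grow the tree from R9 using Prim:
Step 1: cheapest edge leaving the tree is R1 R9 (5); add R1.
Step 2: cheapest edge leaving the tree is R1 R6 (4); add R6.
Step 3: cheapest edge leaving the tree is R4 R9 (6); add R4.
Step 4: cheapest edge leaving the tree is R3 R4 (4); add R3.
Step 5: cheapest edge leaving the tree is R1 R2 (9); add R2.
Step 6: cheapest edge leaving the tree is R2 R5 (2); add R5.
Step 7: cheapest edge leaving the tree is R5 R8 (7); add R8.
Vertex order: R9, R1, R6, R4, R3, R2, R5, R8. The 3rd vertex is R6.

R6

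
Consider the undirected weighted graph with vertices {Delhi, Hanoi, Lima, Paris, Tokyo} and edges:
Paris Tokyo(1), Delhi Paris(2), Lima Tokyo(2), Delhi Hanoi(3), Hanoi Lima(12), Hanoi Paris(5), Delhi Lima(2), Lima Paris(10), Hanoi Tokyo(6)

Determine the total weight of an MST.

Grow the tree from Tokyo using Prim:
Step 1: cheapest edge leaving the tree is Paris Tokyo (1); add Paris.
Step 2: cheapest edge leaving the tree is Delhi Paris (2); add Delhi.
Step 3: cheapest edge leaving the tree is Delhi Lima (2); add Lima.
Step 4: cheapest edge leaving the tree is Delhi Hanoi (3); add Hanoi.
MST edges: Paris Tokyo, Delhi Paris, Delhi Lima, Delhi Hanoi; total weight 1+2+2+3 = 8.

8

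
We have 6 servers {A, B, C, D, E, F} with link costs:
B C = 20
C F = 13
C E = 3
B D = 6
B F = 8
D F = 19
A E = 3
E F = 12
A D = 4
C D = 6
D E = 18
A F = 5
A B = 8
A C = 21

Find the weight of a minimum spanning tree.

Sort edges by weight, then run Kruskal:
A E (3): add — endpoints in different components.
C E (3): add — endpoints in different components.
A D (4): add — endpoints in different components.
A F (5): add — endpoints in different components.
B D (6): add — endpoints in different components.
MST edges: A E, C E, A D, A F, B D; total weight 3+3+4+5+6 = 21.

21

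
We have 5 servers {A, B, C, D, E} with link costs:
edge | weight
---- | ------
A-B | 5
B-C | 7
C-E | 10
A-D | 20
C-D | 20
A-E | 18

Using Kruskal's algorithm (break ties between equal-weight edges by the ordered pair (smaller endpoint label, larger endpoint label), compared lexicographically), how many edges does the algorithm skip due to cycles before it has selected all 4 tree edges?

1

Sort edges by weight, then run Kruskal:
A-B (5): add — endpoints in different components.
B-C (7): add — endpoints in different components.
C-E (10): add — endpoints in different components.
A-E (18): skip — A and E already connected.
A-D (20): add — endpoints in different components.
Edges rejected before the tree was complete: 1.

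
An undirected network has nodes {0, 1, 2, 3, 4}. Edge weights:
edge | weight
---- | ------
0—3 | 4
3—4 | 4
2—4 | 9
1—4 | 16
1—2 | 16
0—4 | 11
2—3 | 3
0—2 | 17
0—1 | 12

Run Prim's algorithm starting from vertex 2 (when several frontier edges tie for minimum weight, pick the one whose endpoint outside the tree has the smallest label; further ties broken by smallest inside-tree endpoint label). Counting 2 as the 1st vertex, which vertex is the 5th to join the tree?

1

Prim, starting at 2.
Step 1: cheapest edge leaving the tree is 2—3 (3); add 3.
Step 2: cheapest edge leaving the tree is 0—3 (4); add 0.
Step 3: cheapest edge leaving the tree is 3—4 (4); add 4.
Step 4: cheapest edge leaving the tree is 0—1 (12); add 1.
Vertex order: 2, 3, 0, 4, 1. The 5th vertex is 1.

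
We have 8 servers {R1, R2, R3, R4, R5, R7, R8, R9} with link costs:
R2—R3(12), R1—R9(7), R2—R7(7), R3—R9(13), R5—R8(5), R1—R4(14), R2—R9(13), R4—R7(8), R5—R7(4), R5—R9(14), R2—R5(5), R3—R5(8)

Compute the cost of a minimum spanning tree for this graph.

Prim's algorithm from R9:
Step 1: cheapest edge leaving the tree is R1—R9 (7); add R1.
Step 2: cheapest edge leaving the tree is R2—R9 (13); add R2.
Step 3: cheapest edge leaving the tree is R2—R5 (5); add R5.
Step 4: cheapest edge leaving the tree is R5—R7 (4); add R7.
Step 5: cheapest edge leaving the tree is R5—R8 (5); add R8.
Step 6: cheapest edge leaving the tree is R3—R5 (8); add R3.
Step 7: cheapest edge leaving the tree is R4—R7 (8); add R4.
MST edges: R1—R9, R2—R9, R2—R5, R5—R7, R5—R8, R3—R5, R4—R7; total weight 7+13+5+4+5+8+8 = 50.

50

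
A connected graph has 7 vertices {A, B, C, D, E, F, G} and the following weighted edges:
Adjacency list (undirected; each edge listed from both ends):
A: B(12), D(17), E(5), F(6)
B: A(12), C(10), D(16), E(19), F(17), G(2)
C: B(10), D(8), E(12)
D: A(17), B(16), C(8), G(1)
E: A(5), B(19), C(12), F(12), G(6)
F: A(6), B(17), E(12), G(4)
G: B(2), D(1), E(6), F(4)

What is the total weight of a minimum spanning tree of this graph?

Kruskal's algorithm — process edges by increasing weight (ties by edge label):
D–G (1): add. Components now {A} {B} {C} {D,G} {E} {F}
B–G (2): add. Components now {A} {B,D,G} {C} {E} {F}
F–G (4): add. Components now {A} {B,D,F,G} {C} {E}
A–E (5): add. Components now {A,E} {B,D,F,G} {C}
A–F (6): add. Components now {A,B,D,E,F,G} {C}
E–G (6): skip — E and G already connected.
C–D (8): add. Components now {A,B,C,D,E,F,G}
MST edges: D–G, B–G, F–G, A–E, A–F, C–D; total weight 1+2+4+5+6+8 = 26.

26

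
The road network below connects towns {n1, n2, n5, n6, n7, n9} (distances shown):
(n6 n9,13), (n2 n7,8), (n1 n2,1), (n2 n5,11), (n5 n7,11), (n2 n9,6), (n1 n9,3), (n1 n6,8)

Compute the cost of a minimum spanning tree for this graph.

31

Kruskal's algorithm — process edges by increasing weight (ties by edge label):
n1 n2 (1): add — endpoints in different components.
n1 n9 (3): add — endpoints in different components.
n2 n9 (6): skip — n2 and n9 already connected.
n1 n6 (8): add — endpoints in different components.
n2 n7 (8): add — endpoints in different components.
n2 n5 (11): add — endpoints in different components.
MST edges: n1 n2, n1 n9, n1 n6, n2 n7, n2 n5; total weight 1+3+8+8+11 = 31.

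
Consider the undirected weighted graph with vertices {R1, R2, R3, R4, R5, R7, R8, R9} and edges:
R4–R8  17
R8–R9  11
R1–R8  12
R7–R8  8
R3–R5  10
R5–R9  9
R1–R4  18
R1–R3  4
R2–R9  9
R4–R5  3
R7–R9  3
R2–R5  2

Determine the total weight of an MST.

39

Grow the tree from R9 using Prim:
Step 1: cheapest edge leaving the tree is R7–R9 (3); add R7.
Step 2: cheapest edge leaving the tree is R7–R8 (8); add R8.
Step 3: cheapest edge leaving the tree is R2–R9 (9); add R2.
Step 4: cheapest edge leaving the tree is R2–R5 (2); add R5.
Step 5: cheapest edge leaving the tree is R4–R5 (3); add R4.
Step 6: cheapest edge leaving the tree is R3–R5 (10); add R3.
Step 7: cheapest edge leaving the tree is R1–R3 (4); add R1.
MST edges: R7–R9, R7–R8, R2–R9, R2–R5, R4–R5, R3–R5, R1–R3; total weight 3+8+9+2+3+10+4 = 39.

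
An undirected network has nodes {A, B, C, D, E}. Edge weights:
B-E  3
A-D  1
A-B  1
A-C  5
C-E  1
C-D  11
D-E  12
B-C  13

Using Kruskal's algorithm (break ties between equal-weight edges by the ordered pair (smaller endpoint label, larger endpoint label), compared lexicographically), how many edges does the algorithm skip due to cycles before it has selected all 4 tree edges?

0

Sort edges by weight, then run Kruskal:
A-B (1): add. Components now {A,B} {C} {D} {E}
A-D (1): add. Components now {A,B,D} {C} {E}
C-E (1): add. Components now {A,B,D} {C,E}
B-E (3): add. Components now {A,B,C,D,E}
Edges rejected before the tree was complete: 0.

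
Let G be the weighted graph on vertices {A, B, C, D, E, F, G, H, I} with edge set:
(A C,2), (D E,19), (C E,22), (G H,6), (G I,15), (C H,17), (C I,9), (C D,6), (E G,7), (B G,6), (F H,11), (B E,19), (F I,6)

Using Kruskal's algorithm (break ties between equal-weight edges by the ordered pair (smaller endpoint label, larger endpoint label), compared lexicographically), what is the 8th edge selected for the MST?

F-H

Kruskal: consider edges lightest-first.
A C (2): add — endpoints in different components.
B G (6): add — endpoints in different components.
C D (6): add — endpoints in different components.
F I (6): add — endpoints in different components.
G H (6): add — endpoints in different components.
E G (7): add — endpoints in different components.
C I (9): add — endpoints in different components.
F H (11): add — endpoints in different components.
The 8th edge added is F H.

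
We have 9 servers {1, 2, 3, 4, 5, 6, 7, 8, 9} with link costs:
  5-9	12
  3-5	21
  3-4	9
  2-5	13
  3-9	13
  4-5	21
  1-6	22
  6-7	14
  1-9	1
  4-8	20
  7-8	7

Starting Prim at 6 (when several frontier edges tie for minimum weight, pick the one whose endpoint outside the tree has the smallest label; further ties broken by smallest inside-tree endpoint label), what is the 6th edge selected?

1-9

Grow the tree from 6 using Prim:
Step 1: cheapest edge leaving the tree is 6-7 (14); add 7.
Step 2: cheapest edge leaving the tree is 7-8 (7); add 8.
Step 3: cheapest edge leaving the tree is 4-8 (20); add 4.
Step 4: cheapest edge leaving the tree is 3-4 (9); add 3.
Step 5: cheapest edge leaving the tree is 3-9 (13); add 9.
Step 6: cheapest edge leaving the tree is 1-9 (1); add 1.
Step 7: cheapest edge leaving the tree is 5-9 (12); add 5.
Step 8: cheapest edge leaving the tree is 2-5 (13); add 2.
The 6th edge added is 1-9.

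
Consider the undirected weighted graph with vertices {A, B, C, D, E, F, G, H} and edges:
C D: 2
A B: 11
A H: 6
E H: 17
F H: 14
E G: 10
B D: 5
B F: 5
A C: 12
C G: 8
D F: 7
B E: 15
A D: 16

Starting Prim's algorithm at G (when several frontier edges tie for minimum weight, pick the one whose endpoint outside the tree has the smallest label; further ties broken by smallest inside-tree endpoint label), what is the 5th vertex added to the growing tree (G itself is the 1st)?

Prim, starting at G.
Step 1: cheapest edge leaving the tree is C G (8); add C.
Step 2: cheapest edge leaving the tree is C D (2); add D.
Step 3: cheapest edge leaving the tree is B D (5); add B.
Step 4: cheapest edge leaving the tree is B F (5); add F.
Step 5: cheapest edge leaving the tree is E G (10); add E.
Step 6: cheapest edge leaving the tree is A B (11); add A.
Step 7: cheapest edge leaving the tree is A H (6); add H.
Vertex order: G, C, D, B, F, E, A, H. The 5th vertex is F.

F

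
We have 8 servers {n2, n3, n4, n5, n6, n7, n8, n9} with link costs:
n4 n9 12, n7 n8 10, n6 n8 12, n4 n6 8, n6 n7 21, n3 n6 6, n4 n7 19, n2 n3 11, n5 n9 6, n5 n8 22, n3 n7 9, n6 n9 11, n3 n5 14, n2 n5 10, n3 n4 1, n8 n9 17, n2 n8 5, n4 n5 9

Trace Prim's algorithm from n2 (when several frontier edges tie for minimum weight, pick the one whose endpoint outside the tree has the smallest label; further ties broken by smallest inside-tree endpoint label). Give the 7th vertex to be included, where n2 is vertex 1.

Prim's algorithm from n2:
Step 1: cheapest edge leaving the tree is n2 n8 (5); add n8.
Step 2: cheapest edge leaving the tree is n2 n5 (10); add n5.
Step 3: cheapest edge leaving the tree is n5 n9 (6); add n9.
Step 4: cheapest edge leaving the tree is n4 n5 (9); add n4.
Step 5: cheapest edge leaving the tree is n3 n4 (1); add n3.
Step 6: cheapest edge leaving the tree is n3 n6 (6); add n6.
Step 7: cheapest edge leaving the tree is n3 n7 (9); add n7.
Vertex order: n2, n8, n5, n9, n4, n3, n6, n7. The 7th vertex is n6.

n6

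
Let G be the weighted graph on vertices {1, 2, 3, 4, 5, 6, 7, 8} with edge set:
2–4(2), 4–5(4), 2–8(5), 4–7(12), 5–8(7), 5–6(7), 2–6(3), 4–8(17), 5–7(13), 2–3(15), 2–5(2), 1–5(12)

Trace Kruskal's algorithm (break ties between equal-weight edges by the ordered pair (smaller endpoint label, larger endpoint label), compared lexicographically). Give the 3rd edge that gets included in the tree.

Kruskal's algorithm — process edges by increasing weight (ties by edge label):
2–4 (2): add — endpoints in different components.
2–5 (2): add — endpoints in different components.
2–6 (3): add — endpoints in different components.
4–5 (4): skip — 4 and 5 already connected.
2–8 (5): add — endpoints in different components.
5–6 (7): skip — 5 and 6 already connected.
5–8 (7): skip — 5 and 8 already connected.
1–5 (12): add — endpoints in different components.
4–7 (12): add — endpoints in different components.
5–7 (13): skip — 5 and 7 already connected.
2–3 (15): add — endpoints in different components.
The 3rd edge added is 2–6.

2-6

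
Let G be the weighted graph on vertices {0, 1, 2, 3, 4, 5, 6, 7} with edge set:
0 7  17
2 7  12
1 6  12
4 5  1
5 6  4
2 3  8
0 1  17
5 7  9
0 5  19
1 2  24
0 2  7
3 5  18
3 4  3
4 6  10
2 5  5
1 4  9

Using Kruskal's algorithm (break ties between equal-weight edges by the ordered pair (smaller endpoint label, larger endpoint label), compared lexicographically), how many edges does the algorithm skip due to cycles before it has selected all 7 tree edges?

Kruskal: consider edges lightest-first.
4 5 (1): add — endpoints in different components.
3 4 (3): add — endpoints in different components.
5 6 (4): add — endpoints in different components.
2 5 (5): add — endpoints in different components.
0 2 (7): add — endpoints in different components.
2 3 (8): skip — 2 and 3 already connected.
1 4 (9): add — endpoints in different components.
5 7 (9): add — endpoints in different components.
Edges rejected before the tree was complete: 1.

1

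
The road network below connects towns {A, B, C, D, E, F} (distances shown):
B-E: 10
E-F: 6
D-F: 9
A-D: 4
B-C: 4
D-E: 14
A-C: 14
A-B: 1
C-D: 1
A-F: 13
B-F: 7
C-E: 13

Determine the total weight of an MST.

Grow the tree from C using Prim:
Step 1: frontier [C-D 1, B-C 4, C-E 13, A-C 14] → take C-D (1); add D.
Step 2: frontier [B-C 4, C-E 13, A-C 14, A-D 4, D-F 9, D-E 14] → take A-D (4); add A.
Step 3: frontier [A-B 1, A-F 13, B-C 4, C-E 13, D-F 9, D-E 14] → take A-B (1); add B.
Step 4: frontier [A-F 13, B-F 7, B-E 10, C-E 13, D-F 9, D-E 14] → take B-F (7); add F.
Step 5: frontier [B-E 10, C-E 13, D-E 14, E-F 6] → take E-F (6); add E.
MST edges: C-D, A-D, A-B, B-F, E-F; total weight 1+4+1+7+6 = 19.

19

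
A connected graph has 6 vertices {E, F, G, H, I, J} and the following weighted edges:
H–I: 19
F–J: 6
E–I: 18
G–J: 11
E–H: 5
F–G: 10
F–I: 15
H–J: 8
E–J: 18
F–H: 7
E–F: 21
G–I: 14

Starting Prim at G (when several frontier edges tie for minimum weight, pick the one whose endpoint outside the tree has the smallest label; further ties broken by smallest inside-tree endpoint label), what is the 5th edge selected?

Prim, starting at G.
Step 1: cheapest edge leaving the tree is F–G (10); add F.
Step 2: cheapest edge leaving the tree is F–J (6); add J.
Step 3: cheapest edge leaving the tree is F–H (7); add H.
Step 4: cheapest edge leaving the tree is E–H (5); add E.
Step 5: cheapest edge leaving the tree is G–I (14); add I.
The 5th edge added is G–I.

G-I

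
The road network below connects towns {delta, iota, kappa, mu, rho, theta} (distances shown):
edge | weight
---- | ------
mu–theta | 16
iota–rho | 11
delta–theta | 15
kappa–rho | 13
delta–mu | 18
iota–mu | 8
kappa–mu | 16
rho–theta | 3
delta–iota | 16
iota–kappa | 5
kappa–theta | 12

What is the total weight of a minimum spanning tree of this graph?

42

Kruskal: consider edges lightest-first.
rho–theta (3): add — endpoints in different components.
iota–kappa (5): add — endpoints in different components.
iota–mu (8): add — endpoints in different components.
iota–rho (11): add — endpoints in different components.
kappa–theta (12): skip — kappa and theta already connected.
kappa–rho (13): skip — rho and kappa already connected.
delta–theta (15): add — endpoints in different components.
MST edges: rho–theta, iota–kappa, iota–mu, iota–rho, delta–theta; total weight 3+5+8+11+15 = 42.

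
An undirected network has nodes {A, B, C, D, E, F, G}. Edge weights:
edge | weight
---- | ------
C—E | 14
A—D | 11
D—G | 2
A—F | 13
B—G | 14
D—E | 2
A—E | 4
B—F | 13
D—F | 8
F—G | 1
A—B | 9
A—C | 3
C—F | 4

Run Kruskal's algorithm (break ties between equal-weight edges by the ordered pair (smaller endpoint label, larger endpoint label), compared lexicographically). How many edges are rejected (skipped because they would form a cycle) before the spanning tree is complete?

2

Sort edges by weight, then run Kruskal:
F—G (1): add. Components now {A} {B} {C} {D} {E} {F,G}
D—E (2): add. Components now {A} {B} {C} {D,E} {F,G}
D—G (2): add. Components now {A} {B} {C} {D,E,F,G}
A—C (3): add. Components now {A,C} {B} {D,E,F,G}
A—E (4): add. Components now {A,C,D,E,F,G} {B}
C—F (4): skip — C and F already connected.
D—F (8): skip — D and F already connected.
A—B (9): add. Components now {A,B,C,D,E,F,G}
Edges rejected before the tree was complete: 2.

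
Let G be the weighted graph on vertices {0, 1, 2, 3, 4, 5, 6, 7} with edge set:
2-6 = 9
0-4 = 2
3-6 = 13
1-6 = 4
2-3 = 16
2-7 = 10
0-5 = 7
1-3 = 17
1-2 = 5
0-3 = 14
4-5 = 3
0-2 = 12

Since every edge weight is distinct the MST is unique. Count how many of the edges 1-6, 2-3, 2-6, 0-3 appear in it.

Sort edges by weight, then run Kruskal:
0-4 (2): add — endpoints in different components.
4-5 (3): add — endpoints in different components.
1-6 (4): add — endpoints in different components.
1-2 (5): add — endpoints in different components.
0-5 (7): skip — 0 and 5 already connected.
2-6 (9): skip — 2 and 6 already connected.
2-7 (10): add — endpoints in different components.
0-2 (12): add — endpoints in different components.
3-6 (13): add — endpoints in different components.
MST edge set: {0-4, 4-5, 1-6, 1-2, 2-7, 0-2, 3-6}.
Of the listed edges, {1-6} are in the MST → 1.

1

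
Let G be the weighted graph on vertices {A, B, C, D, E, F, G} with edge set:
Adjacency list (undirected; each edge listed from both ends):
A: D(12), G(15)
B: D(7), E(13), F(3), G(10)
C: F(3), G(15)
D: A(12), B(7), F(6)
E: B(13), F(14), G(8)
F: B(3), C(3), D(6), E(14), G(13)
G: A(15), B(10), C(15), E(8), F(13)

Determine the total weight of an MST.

Prim, starting at G.
Step 1: frontier [E G 8, B G 10, F G 13, A G 15, C G 15] → take E G (8); add E.
Step 2: frontier [B E 13, E F 14, B G 10, F G 13, A G 15, C G 15] → take B G (10); add B.
Step 3: frontier [B F 3, B D 7, E F 14, F G 13, A G 15, C G 15] → take B F (3); add F.
Step 4: frontier [B D 7, C F 3, D F 6, A G 15, C G 15] → take C F (3); add C.
Step 5: frontier [B D 7, D F 6, A G 15] → take D F (6); add D.
Step 6: frontier [A D 12, A G 15] → take A D (12); add A.
MST edges: E G, B G, B F, C F, D F, A D; total weight 8+10+3+3+6+12 = 42.

42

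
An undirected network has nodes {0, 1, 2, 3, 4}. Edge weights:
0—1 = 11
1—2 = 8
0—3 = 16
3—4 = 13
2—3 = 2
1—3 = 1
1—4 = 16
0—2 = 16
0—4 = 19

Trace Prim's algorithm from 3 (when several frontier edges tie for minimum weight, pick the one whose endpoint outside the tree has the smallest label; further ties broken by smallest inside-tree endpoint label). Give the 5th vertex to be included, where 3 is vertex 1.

Grow the tree from 3 using Prim:
Step 1: cheapest edge leaving the tree is 1—3 (1); add 1.
Step 2: cheapest edge leaving the tree is 2—3 (2); add 2.
Step 3: cheapest edge leaving the tree is 0—1 (11); add 0.
Step 4: cheapest edge leaving the tree is 3—4 (13); add 4.
Vertex order: 3, 1, 2, 0, 4. The 5th vertex is 4.

4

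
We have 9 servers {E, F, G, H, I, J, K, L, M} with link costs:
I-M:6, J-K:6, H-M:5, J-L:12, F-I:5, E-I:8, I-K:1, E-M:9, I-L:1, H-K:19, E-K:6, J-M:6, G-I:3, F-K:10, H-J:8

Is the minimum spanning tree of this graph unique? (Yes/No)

Kruskal: consider edges lightest-first.
I-K (1): add — endpoints in different components.
I-L (1): add — endpoints in different components.
G-I (3): add — endpoints in different components.
F-I (5): add — endpoints in different components.
H-M (5): add — endpoints in different components.
E-K (6): add — endpoints in different components.
I-M (6): add — endpoints in different components.
J-K (6): add — endpoints in different components.
Non-tree edge J-M has weight 6, equal to the heaviest edge on its tree cycle — swapping gives another MST of the same weight. Not unique.

No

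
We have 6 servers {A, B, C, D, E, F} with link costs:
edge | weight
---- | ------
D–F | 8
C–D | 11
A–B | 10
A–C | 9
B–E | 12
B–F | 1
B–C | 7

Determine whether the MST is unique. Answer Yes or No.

Yes

Kruskal's algorithm — process edges by increasing weight (ties by edge label):
B–F (1): add — endpoints in different components.
B–C (7): add — endpoints in different components.
D–F (8): add — endpoints in different components.
A–C (9): add — endpoints in different components.
A–B (10): skip — A and B already connected.
C–D (11): skip — C and D already connected.
B–E (12): add — endpoints in different components.
Every non-tree edge has weight strictly greater than the heaviest edge on the tree path between its endpoints, so the MST is unique.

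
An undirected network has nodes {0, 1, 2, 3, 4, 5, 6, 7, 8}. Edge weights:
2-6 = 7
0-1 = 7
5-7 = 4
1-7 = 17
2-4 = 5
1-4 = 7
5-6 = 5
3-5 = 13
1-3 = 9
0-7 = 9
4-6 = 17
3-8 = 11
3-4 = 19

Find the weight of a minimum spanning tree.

55

Kruskal: consider edges lightest-first.
5-7 (4): add — endpoints in different components.
2-4 (5): add — endpoints in different components.
5-6 (5): add — endpoints in different components.
0-1 (7): add — endpoints in different components.
1-4 (7): add — endpoints in different components.
2-6 (7): add — endpoints in different components.
0-7 (9): skip — 0 and 7 already connected.
1-3 (9): add — endpoints in different components.
3-8 (11): add — endpoints in different components.
MST edges: 5-7, 2-4, 5-6, 0-1, 1-4, 2-6, 1-3, 3-8; total weight 4+5+5+7+7+7+9+11 = 55.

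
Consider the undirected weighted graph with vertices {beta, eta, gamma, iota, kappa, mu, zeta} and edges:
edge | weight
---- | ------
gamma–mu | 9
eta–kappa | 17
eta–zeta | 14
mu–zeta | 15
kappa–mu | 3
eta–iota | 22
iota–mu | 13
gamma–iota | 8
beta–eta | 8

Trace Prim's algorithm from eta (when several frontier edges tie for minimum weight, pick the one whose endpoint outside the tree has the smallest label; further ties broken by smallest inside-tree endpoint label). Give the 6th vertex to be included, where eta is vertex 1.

gamma

Prim, starting at eta.
Step 1: cheapest edge leaving the tree is beta–eta (8); add beta.
Step 2: cheapest edge leaving the tree is eta–zeta (14); add zeta.
Step 3: cheapest edge leaving the tree is mu–zeta (15); add mu.
Step 4: cheapest edge leaving the tree is kappa–mu (3); add kappa.
Step 5: cheapest edge leaving the tree is gamma–mu (9); add gamma.
Step 6: cheapest edge leaving the tree is gamma–iota (8); add iota.
Vertex order: eta, beta, zeta, mu, kappa, gamma, iota. The 6th vertex is gamma.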